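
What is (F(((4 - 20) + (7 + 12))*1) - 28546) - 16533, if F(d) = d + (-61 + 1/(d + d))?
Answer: -270821/6 ≈ -45137.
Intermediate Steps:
F(d) = -61 + d + 1/(2*d) (F(d) = d + (-61 + 1/(2*d)) = -61 + d + 1/(2*d))
(F(((4 - 20) + (7 + 12))*1) - 28546) - 16533 = ((-61 + ((4 - 20) + (7 + 12))*1 + 1/(2*((((4 - 20) + (7 + 12))*1)))) - 28546) - 16533 = ((-61 + (-16 + 19)*1 + 1/(2*(((-16 + 19)*1)))) - 28546) - 16533 = ((-61 + 3*1 + 1/(2*((3*1)))) - 28546) - 16533 = ((-61 + 3 + (1/2)/3) - 28546) - 16533 = ((-61 + 3 + (1/2)*(1/3)) - 28546) - 16533 = ((-61 + 3 + 1/6) - 28546) - 16533 = (-347/6 - 28546) - 16533 = -171623/6 - 16533 = -270821/6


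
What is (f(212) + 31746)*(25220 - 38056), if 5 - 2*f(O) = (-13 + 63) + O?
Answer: -405842230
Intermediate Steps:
f(O) = -45/2 - O/2 (f(O) = 5/2 - ((-13 + 63) + O)/2 = 5/2 - (50 + O)/2 = 5/2 + (-25 - O/2) = -45/2 - O/2)
(f(212) + 31746)*(25220 - 38056) = ((-45/2 - ½*212) + 31746)*(25220 - 38056) = ((-45/2 - 106) + 31746)*(-12836) = (-257/2 + 31746)*(-12836) = (63235/2)*(-12836) = -405842230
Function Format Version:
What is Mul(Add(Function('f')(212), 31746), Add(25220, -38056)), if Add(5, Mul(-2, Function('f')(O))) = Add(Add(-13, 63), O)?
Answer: -405842230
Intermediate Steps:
Function('f')(O) = Add(Rational(-45, 2), Mul(Rational(-1, 2), O)) (Function('f')(O) = Add(Rational(5, 2), Mul(Rational(-1, 2), Add(Add(-13, 63), O))) = Add(Rational(5, 2), Mul(Rational(-1, 2), Add(50, O))) = Add(Rational(5, 2), Add(-25, Mul(Rational(-1, 2), O))) = Add(Rational(-45, 2), Mul(Rational(-1, 2), O)))
Mul(Add(Function('f')(212), 31746), Add(25220, -38056)) = Mul(Add(Add(Rational(-45, 2), Mul(Rational(-1, 2), 212)), 31746), Add(25220, -38056)) = Mul(Add(Add(Rational(-45, 2), -106), 31746), -12836) = Mul(Add(Rational(-257, 2), 31746), -12836) = Mul(Rational(63235, 2), -12836) = -405842230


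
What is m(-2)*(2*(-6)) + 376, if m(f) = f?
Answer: 400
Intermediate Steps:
m(-2)*(2*(-6)) + 376 = -4*(-6) + 376 = -2*(-12) + 376 = 24 + 376 = 400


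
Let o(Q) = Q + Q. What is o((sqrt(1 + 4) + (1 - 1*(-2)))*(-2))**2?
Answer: 224 + 96*sqrt(5) ≈ 438.66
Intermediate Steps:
o(Q) = 2*Q
o((sqrt(1 + 4) + (1 - 1*(-2)))*(-2))**2 = (2*((sqrt(1 + 4) + (1 - 1*(-2)))*(-2)))**2 = (2*((sqrt(5) + (1 + 2))*(-2)))**2 = (2*((sqrt(5) + 3)*(-2)))**2 = (2*((3 + sqrt(5))*(-2)))**2 = (2*(-6 - 2*sqrt(5)))**2 = (-12 - 4*sqrt(5))**2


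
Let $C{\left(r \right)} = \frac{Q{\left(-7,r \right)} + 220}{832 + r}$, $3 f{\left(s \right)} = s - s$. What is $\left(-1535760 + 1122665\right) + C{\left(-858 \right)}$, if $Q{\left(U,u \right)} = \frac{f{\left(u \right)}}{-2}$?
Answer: $- \frac{5370345}{13} \approx -4.131 \cdot 10^{5}$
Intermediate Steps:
$f{\left(s \right)} = 0$ ($f{\left(s \right)} = \frac{s - s}{3} = \frac{1}{3} \cdot 0 = 0$)
$Q{\left(U,u \right)} = 0$ ($Q{\left(U,u \right)} = \frac{0}{-2} = 0 \left(- \frac{1}{2}\right) = 0$)
$C{\left(r \right)} = \frac{220}{832 + r}$ ($C{\left(r \right)} = \frac{0 + 220}{832 + r} = \frac{220}{832 + r}$)
$\left(-1535760 + 1122665\right) + C{\left(-858 \right)} = \left(-1535760 + 1122665\right) + \frac{220}{832 - 858} = -413095 + \frac{220}{-26} = -413095 + 220 \left(- \frac{1}{26}\right) = -413095 - \frac{110}{13} = - \frac{5370345}{13}$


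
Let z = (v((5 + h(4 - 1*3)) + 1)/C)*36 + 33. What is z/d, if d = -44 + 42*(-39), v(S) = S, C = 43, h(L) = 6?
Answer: -1851/72326 ≈ -0.025592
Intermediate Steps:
d = -1682 (d = -44 - 1638 = -1682)
z = 1851/43 (z = (((5 + 6) + 1)/43)*36 + 33 = ((11 + 1)*(1/43))*36 + 33 = (12*(1/43))*36 + 33 = (12/43)*36 + 33 = 432/43 + 33 = 1851/43 ≈ 43.047)
z/d = (1851/43)/(-1682) = (1851/43)*(-1/1682) = -1851/72326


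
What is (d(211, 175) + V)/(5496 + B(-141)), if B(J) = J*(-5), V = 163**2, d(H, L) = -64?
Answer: 2945/689 ≈ 4.2743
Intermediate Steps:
V = 26569
B(J) = -5*J
(d(211, 175) + V)/(5496 + B(-141)) = (-64 + 26569)/(5496 - 5*(-141)) = 26505/(5496 + 705) = 26505/6201 = 26505*(1/6201) = 2945/689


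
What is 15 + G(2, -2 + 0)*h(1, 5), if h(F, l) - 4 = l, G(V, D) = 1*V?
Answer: 33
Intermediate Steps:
G(V, D) = V
h(F, l) = 4 + l
15 + G(2, -2 + 0)*h(1, 5) = 15 + 2*(4 + 5) = 15 + 2*9 = 15 + 18 = 33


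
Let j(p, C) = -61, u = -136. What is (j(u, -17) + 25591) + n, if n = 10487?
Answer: 36017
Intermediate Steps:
(j(u, -17) + 25591) + n = (-61 + 25591) + 10487 = 25530 + 10487 = 36017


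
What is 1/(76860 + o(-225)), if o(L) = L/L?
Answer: 1/76861 ≈ 1.3011e-5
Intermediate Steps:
o(L) = 1
1/(76860 + o(-225)) = 1/(76860 + 1) = 1/76861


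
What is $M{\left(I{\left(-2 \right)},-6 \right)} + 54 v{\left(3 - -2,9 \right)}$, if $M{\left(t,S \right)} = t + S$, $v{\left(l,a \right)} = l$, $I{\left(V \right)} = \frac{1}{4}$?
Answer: $\frac{1057}{4} \approx 264.25$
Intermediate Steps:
$I{\left(V \right)} = \frac{1}{4}$
$M{\left(t,S \right)} = S + t$
$M{\left(I{\left(-2 \right)},-6 \right)} + 54 v{\left(3 - -2,9 \right)} = \left(-6 + \frac{1}{4}\right) + 54 \left(3 - -2\right) = - \frac{23}{4} + 54 \left(3 + 2\right) = - \frac{23}{4} + 54 \cdot 5 = - \frac{23}{4} + 270 = \frac{1057}{4}$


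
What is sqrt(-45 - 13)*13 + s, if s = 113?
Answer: 113 + 13*I*sqrt(58) ≈ 113.0 + 99.005*I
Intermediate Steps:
sqrt(-45 - 13)*13 + s = sqrt(-45 - 13)*13 + 113 = sqrt(-58)*13 + 113 = (I*sqrt(58))*13 + 113 = 13*I*sqrt(58) + 113 = 113 + 13*I*sqrt(58)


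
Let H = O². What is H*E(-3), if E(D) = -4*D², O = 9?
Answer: -2916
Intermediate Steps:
H = 81 (H = 9² = 81)
H*E(-3) = 81*(-4*(-3)²) = 81*(-4*9) = 81*(-36) = -2916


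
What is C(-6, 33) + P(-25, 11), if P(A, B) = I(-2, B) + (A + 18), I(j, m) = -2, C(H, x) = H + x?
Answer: 18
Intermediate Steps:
P(A, B) = 16 + A (P(A, B) = -2 + (A + 18) = -2 + (18 + A) = 16 + A)
C(-6, 33) + P(-25, 11) = (-6 + 33) + (16 - 25) = 27 - 9 = 18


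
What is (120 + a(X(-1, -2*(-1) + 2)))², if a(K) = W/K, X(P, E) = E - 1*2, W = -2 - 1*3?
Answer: 55225/4 ≈ 13806.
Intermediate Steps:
W = -5 (W = -2 - 3 = -5)
X(P, E) = -2 + E (X(P, E) = E - 2 = -2 + E)
a(K) = -5/K
(120 + a(X(-1, -2*(-1) + 2)))² = (120 - 5/(-2 + (-2*(-1) + 2)))² = (120 - 5/(-2 + (2 + 2)))² = (120 - 5/(-2 + 4))² = (120 - 5/2)² = (235/2)² = 55225/4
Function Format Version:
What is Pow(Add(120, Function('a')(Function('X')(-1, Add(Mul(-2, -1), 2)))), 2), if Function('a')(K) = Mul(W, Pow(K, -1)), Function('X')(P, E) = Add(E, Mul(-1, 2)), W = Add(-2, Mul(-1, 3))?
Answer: Rational(55225, 4) ≈ 13806.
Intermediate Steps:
W = -5 (W = Add(-2, -3) = -5)
Function('X')(P, E) = Add(-2, E) (Function('X')(P, E) = Add(E, -2) = Add(-2, E))
Function('a')(K) = Mul(-5, Pow(K, -1))
Pow(Add(120, Function('a')(Function('X')(-1, Add(Mul(-2, -1), 2)))), 2) = Pow(Add(120, Mul(-5, Pow(Add(-2, Add(Mul(-2, -1), 2)), -1))), 2) = Pow(Add(120, Mul(-5, Pow(Add(-2, Add(2, 2)), -1))), 2) = Pow(Add(120, Mul(-5, Pow(Add(-2, 4), -1))), 2) = Pow(Add(120, Mul(-5, Pow(2, -1))), 2) = Pow(Add(120, Mul(-5, Rational(1, 2))), 2) = Pow(Add(120, Rational(-5, 2)), 2) = Pow(Rational(235, 2), 2) = Rational(55225, 4)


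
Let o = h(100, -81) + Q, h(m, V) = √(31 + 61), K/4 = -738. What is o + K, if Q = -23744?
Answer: -26696 + 2*√23 ≈ -26686.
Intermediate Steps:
K = -2952 (K = 4*(-738) = -2952)
h(m, V) = 2*√23 (h(m, V) = √92 = 2*√23)
o = -23744 + 2*√23 (o = 2*√23 - 23744 = -23744 + 2*√23 ≈ -23734.)
o + K = (-23744 + 2*√23) - 2952 = -26696 + 2*√23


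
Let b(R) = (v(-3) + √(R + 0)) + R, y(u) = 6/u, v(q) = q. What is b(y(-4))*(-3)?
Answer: 27/2 - 3*I*√6/2 ≈ 13.5 - 3.6742*I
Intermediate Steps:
b(R) = -3 + R + √R (b(R) = (-3 + √(R + 0)) + R = (-3 + √R) + R = -3 + R + √R)
b(y(-4))*(-3) = (-3 + 6/(-4) + √(6/(-4)))*(-3) = (-3 + 6*(-¼) + √(6*(-¼)))*(-3) = (-3 - 3/2 + √(-3/2))*(-3) = (-3 - 3/2 + I*√6/2)*(-3) = (-9/2 + I*√6/2)*(-3) = 27/2 - 3*I*√6/2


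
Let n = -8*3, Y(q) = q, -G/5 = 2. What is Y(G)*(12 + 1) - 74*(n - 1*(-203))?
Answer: -13376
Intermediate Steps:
G = -10 (G = -5*2 = -10)
n = -24
Y(G)*(12 + 1) - 74*(n - 1*(-203)) = -10*(12 + 1) - 74*(-24 - 1*(-203)) = -10*13 - 74*(-24 + 203) = -130 - 74*179 = -130 - 13246 = -13376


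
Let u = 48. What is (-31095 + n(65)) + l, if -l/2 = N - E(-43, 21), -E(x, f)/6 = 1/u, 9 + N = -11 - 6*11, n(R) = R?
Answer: -123433/4 ≈ -30858.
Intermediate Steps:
N = -86 (N = -9 + (-11 - 6*11) = -9 + (-11 - 66) = -9 - 77 = -86)
E(x, f) = -⅛ (E(x, f) = -6/48 = -6*1/48 = -⅛)
l = 687/4 (l = -2*(-86 - 1*(-⅛)) = -2*(-86 + ⅛) = -2*(-687/8) = 687/4 ≈ 171.75)
(-31095 + n(65)) + l = (-31095 + 65) + 687/4 = -31030 + 687/4 = -123433/4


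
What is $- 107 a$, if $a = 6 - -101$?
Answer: $-11449$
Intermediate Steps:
$a = 107$ ($a = 6 + 101 = 107$)
$- 107 a = \left(-107\right) 107 = -11449$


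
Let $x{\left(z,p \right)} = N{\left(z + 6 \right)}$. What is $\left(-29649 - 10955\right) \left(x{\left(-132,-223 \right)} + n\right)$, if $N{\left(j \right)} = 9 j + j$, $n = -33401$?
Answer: $1407375244$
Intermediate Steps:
$N{\left(j \right)} = 10 j$
$x{\left(z,p \right)} = 60 + 10 z$ ($x{\left(z,p \right)} = 10 \left(z + 6\right) = 10 \left(6 + z\right) = 60 + 10 z$)
$\left(-29649 - 10955\right) \left(x{\left(-132,-223 \right)} + n\right) = \left(-29649 - 10955\right) \left(\left(60 + 10 \left(-132\right)\right) - 33401\right) = - 40604 \left(\left(60 - 1320\right) - 33401\right) = - 40604 \left(-1260 - 33401\right) = \left(-40604\right) \left(-34661\right) = 1407375244$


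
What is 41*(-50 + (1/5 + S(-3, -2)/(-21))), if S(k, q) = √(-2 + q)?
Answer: -10209/5 - 82*I/21 ≈ -2041.8 - 3.9048*I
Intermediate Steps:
41*(-50 + (1/5 + S(-3, -2)/(-21))) = 41*(-50 + (1/5 + √(-2 - 2)/(-21))) = 41*(-50 + (1*(⅕) + √(-4)*(-1/21))) = 41*(-50 + (⅕ + (2*I)*(-1/21))) = 41*(-50 + (⅕ - 2*I/21)) = 41*(-249/5 - 2*I/21) = -10209/5 - 82*I/21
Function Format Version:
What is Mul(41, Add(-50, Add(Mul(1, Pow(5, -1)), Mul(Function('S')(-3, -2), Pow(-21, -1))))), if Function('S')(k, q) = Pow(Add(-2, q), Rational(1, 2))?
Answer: Add(Rational(-10209, 5), Mul(Rational(-82, 21), I)) ≈ Add(-2041.8, Mul(-3.9048, I))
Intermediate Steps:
Mul(41, Add(-50, Add(Mul(1, Pow(5, -1)), Mul(Function('S')(-3, -2), Pow(-21, -1))))) = Mul(41, Add(-50, Add(Mul(1, Pow(5, -1)), Mul(Pow(Add(-2, -2), Rational(1, 2)), Pow(-21, -1))))) = Mul(41, Add(-50, Add(Mul(1, Rational(1, 5)), Mul(Pow(-4, Rational(1, 2)), Rational(-1, 21))))) = Mul(41, Add(-50, Add(Rational(1, 5), Mul(Mul(2, I), Rational(-1, 21))))) = Mul(41, Add(-50, Add(Rational(1, 5), Mul(Rational(-2, 21), I)))) = Mul(41, Add(Rational(-249, 5), Mul(Rational(-2, 21), I))) = Add(Rational(-10209, 5), Mul(Rational(-82, 21), I))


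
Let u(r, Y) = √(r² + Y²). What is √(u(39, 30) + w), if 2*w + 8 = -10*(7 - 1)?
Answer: √(-34 + 3*√269) ≈ 3.8992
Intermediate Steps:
w = -34 (w = -4 + (-10*(7 - 1))/2 = -4 + (-10*6)/2 = -4 + (½)*(-60) = -4 - 30 = -34)
u(r, Y) = √(Y² + r²)
√(u(39, 30) + w) = √(√(30² + 39²) - 34) = √(√(900 + 1521) - 34) = √(√2421 - 34) = √(3*√269 - 34) = √(-34 + 3*√269)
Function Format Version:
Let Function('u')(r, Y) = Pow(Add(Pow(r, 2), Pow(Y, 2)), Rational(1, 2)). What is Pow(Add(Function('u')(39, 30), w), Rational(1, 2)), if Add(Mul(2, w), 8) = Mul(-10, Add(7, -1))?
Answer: Pow(Add(-34, Mul(3, Pow(269, Rational(1, 2)))), Rational(1, 2)) ≈ 3.8992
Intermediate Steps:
w = -34 (w = Add(-4, Mul(Rational(1, 2), Mul(-10, Add(7, -1)))) = Add(-4, Mul(Rational(1, 2), Mul(-10, 6))) = Add(-4, Mul(Rational(1, 2), -60)) = Add(-4, -30) = -34)
Function('u')(r, Y) = Pow(Add(Pow(Y, 2), Pow(r, 2)), Rational(1, 2))
Pow(Add(Function('u')(39, 30), w), Rational(1, 2)) = Pow(Add(Pow(Add(Pow(30, 2), Pow(39, 2)), Rational(1, 2)), -34), Rational(1, 2)) = Pow(Add(Pow(Add(900, 1521), Rational(1, 2)), -34), Rational(1, 2)) = Pow(Add(Pow(2421, Rational(1, 2)), -34), Rational(1, 2)) = Pow(Add(Mul(3, Pow(269, Rational(1, 2))), -34), Rational(1, 2)) = Pow(Add(-34, Mul(3, Pow(269, Rational(1, 2)))), Rational(1, 2))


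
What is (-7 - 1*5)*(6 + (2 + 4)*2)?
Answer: -216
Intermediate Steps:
(-7 - 1*5)*(6 + (2 + 4)*2) = (-7 - 5)*(6 + 6*2) = -12*(6 + 12) = -12*18 = -216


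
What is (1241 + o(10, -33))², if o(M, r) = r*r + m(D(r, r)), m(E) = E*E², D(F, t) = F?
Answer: 1129430449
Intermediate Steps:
m(E) = E³
o(M, r) = r² + r³ (o(M, r) = r*r + r³ = r² + r³)
(1241 + o(10, -33))² = (1241 + (-33)²*(1 - 33))² = (1241 + 1089*(-32))² = (1241 - 34848)² = (-33607)² = 1129430449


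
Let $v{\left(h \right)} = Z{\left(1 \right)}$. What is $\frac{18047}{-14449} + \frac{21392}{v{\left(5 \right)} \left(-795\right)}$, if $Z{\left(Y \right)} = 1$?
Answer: $- \frac{323440373}{11486955} \approx -28.157$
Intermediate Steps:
$v{\left(h \right)} = 1$
$\frac{18047}{-14449} + \frac{21392}{v{\left(5 \right)} \left(-795\right)} = \frac{18047}{-14449} + \frac{21392}{1 \left(-795\right)} = 18047 \left(- \frac{1}{14449}\right) + \frac{21392}{-795} = - \frac{18047}{14449} + 21392 \left(- \frac{1}{795}\right) = - \frac{18047}{14449} - \frac{21392}{795} = - \frac{323440373}{11486955}$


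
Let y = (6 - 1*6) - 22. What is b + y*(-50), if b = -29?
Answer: 1071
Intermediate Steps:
y = -22 (y = (6 - 6) - 22 = 0 - 22 = -22)
b + y*(-50) = -29 - 22*(-50) = -29 + 1100 = 1071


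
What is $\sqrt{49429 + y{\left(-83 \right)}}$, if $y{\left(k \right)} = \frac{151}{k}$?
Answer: $\frac{2 \sqrt{85125962}}{83} \approx 222.32$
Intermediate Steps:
$\sqrt{49429 + y{\left(-83 \right)}} = \sqrt{49429 + \frac{151}{-83}} = \sqrt{49429 + 151 \left(- \frac{1}{83}\right)} = \sqrt{49429 - \frac{151}{83}} = \sqrt{\frac{4102456}{83}} = \frac{2 \sqrt{85125962}}{83}$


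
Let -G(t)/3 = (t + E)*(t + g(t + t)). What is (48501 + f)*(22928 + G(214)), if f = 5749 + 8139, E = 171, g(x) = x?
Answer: -44831612398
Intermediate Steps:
G(t) = -9*t*(171 + t) (G(t) = -3*(t + 171)*(t + (t + t)) = -3*(171 + t)*(t + 2*t) = -3*(171 + t)*3*t = -9*t*(171 + t))
f = 13888
(48501 + f)*(22928 + G(214)) = (48501 + 13888)*(22928 + 9*214*(-171 - 1*214)) = 62389*(22928 + 9*214*(-171 - 214)) = 62389*(22928 + 9*214*(-385)) = 62389*(22928 - 741510) = 62389*(-718582) = -44831612398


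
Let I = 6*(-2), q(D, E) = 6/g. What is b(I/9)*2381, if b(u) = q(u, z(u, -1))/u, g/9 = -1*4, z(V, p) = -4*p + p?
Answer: 2381/8 ≈ 297.63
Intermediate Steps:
z(V, p) = -3*p
g = -36 (g = 9*(-1*4) = 9*(-4) = -36)
q(D, E) = -1/6 (q(D, E) = 6/(-36) = 6*(-1/36) = -1/6)
I = -12
b(u) = -1/(6*u)
b(I/9)*2381 = -1/(6*((-12/9)))*2381 = -1/(6*((-12*1/9)))*2381 = -1/(6*(-4/3))*2381 = -1/6*(-3/4)*2381 = (1/8)*2381 = 2381/8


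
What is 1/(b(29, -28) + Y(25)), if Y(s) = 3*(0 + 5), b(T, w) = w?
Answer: -1/13 ≈ -0.076923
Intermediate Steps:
Y(s) = 15 (Y(s) = 3*5 = 15)
1/(b(29, -28) + Y(25)) = 1/(-28 + 15) = 1/(-13) = -1/13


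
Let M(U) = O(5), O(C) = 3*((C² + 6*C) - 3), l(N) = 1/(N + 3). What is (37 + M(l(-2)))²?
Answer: 37249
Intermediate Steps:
l(N) = 1/(3 + N)
O(C) = -9 + 3*C² + 18*C (O(C) = 3*(-3 + C² + 6*C) = -9 + 3*C² + 18*C)
M(U) = 156 (M(U) = -9 + 3*5² + 18*5 = -9 + 3*25 + 90 = -9 + 75 + 90 = 156)
(37 + M(l(-2)))² = (37 + 156)² = 193² = 37249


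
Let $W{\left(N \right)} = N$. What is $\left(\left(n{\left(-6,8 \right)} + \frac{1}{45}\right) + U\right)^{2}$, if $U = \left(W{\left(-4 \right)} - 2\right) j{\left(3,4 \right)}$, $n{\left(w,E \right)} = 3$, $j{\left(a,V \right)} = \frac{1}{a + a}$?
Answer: $\frac{8281}{2025} \approx 4.0894$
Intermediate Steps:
$j{\left(a,V \right)} = \frac{1}{2 a}$
$U = -1$ ($U = \left(-4 - 2\right) \frac{1}{2 \cdot 3} = - 6 \cdot \frac{1}{2} \cdot \frac{1}{3} = \left(-6\right) \frac{1}{6} = -1$)
$\left(\left(n{\left(-6,8 \right)} + \frac{1}{45}\right) + U\right)^{2} = \left(\left(3 + \frac{1}{45}\right) - 1\right)^{2} = \left(\frac{136}{45} - 1\right)^{2} = \left(\frac{91}{45}\right)^{2} = \frac{8281}{2025}$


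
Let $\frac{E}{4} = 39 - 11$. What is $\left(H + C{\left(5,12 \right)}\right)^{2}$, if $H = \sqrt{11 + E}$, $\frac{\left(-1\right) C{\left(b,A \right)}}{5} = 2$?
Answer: $\left(10 - \sqrt{123}\right)^{2} \approx 1.1893$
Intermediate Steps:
$E = 112$ ($E = 4 \left(39 - 11\right) = 4 \cdot 28 = 112$)
$C{\left(b,A \right)} = -10$ ($C{\left(b,A \right)} = \left(-5\right) 2 = -10$)
$H = \sqrt{123}$ ($H = \sqrt{11 + 112} = \sqrt{123} \approx 11.091$)
$\left(H + C{\left(5,12 \right)}\right)^{2} = \left(\sqrt{123} - 10\right)^{2} = \left(-10 + \sqrt{123}\right)^{2}$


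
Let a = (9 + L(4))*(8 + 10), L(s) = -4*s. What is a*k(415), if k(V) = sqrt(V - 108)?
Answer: -126*sqrt(307) ≈ -2207.7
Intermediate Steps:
k(V) = sqrt(-108 + V)
a = -126 (a = (9 - 4*4)*(8 + 10) = (9 - 16)*18 = -7*18 = -126)
a*k(415) = -126*sqrt(-108 + 415) = -126*sqrt(307)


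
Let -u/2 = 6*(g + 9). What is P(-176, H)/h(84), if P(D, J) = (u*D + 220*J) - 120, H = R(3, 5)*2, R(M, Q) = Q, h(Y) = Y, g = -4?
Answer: 3160/21 ≈ 150.48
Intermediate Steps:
u = -60 (u = -12*(-4 + 9) = -12*5 = -2*30 = -60)
H = 10 (H = 5*2 = 10)
P(D, J) = -120 - 60*D + 220*J (P(D, J) = (-60*D + 220*J) - 120 = -120 - 60*D + 220*J)
P(-176, H)/h(84) = (-120 - 60*(-176) + 220*10)/84 = (-120 + 10560 + 2200)*(1/84) = 12640*(1/84) = 3160/21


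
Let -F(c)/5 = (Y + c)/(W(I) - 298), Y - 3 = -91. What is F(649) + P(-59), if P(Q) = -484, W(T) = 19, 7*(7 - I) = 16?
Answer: -44077/93 ≈ -473.95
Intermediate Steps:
I = 33/7 (I = 7 - ⅐*16 = 7 - 16/7 = 33/7 ≈ 4.7143)
Y = -88 (Y = 3 - 91 = -88)
F(c) = -440/279 + 5*c/279 (F(c) = -5*(-88 + c)/(19 - 298) = -5*(-88 + c)/(-279) = -5*(-88 + c)*(-1)/279 = -5*(88/279 - c/279) = -440/279 + 5*c/279)
F(649) + P(-59) = (-440/279 + (5/279)*649) - 484 = (-440/279 + 3245/279) - 484 = 935/93 - 484 = -44077/93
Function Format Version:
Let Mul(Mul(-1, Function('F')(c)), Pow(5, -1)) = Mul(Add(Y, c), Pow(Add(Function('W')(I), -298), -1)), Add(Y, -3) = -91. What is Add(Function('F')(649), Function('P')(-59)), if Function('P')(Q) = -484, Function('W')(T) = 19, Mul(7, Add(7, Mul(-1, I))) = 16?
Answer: Rational(-44077, 93) ≈ -473.95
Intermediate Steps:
I = Rational(33, 7) (I = Add(7, Mul(Rational(-1, 7), 16)) = Add(7, Rational(-16, 7)) = Rational(33, 7) ≈ 4.7143)
Y = -88 (Y = Add(3, -91) = -88)
Function('F')(c) = Add(Rational(-440, 279), Mul(Rational(5, 279), c)) (Function('F')(c) = Mul(-5, Mul(Add(-88, c), Pow(Add(19, -298), -1))) = Mul(-5, Mul(Add(-88, c), Pow(-279, -1))) = Mul(-5, Mul(Add(-88, c), Rational(-1, 279))) = Mul(-5, Add(Rational(88, 279), Mul(Rational(-1, 279), c))) = Add(Rational(-440, 279), Mul(Rational(5, 279), c)))
Add(Function('F')(649), Function('P')(-59)) = Add(Add(Rational(-440, 279), Mul(Rational(5, 279), 649)), -484) = Add(Add(Rational(-440, 279), Rational(3245, 279)), -484) = Add(Rational(935, 93), -484) = Rational(-44077, 93)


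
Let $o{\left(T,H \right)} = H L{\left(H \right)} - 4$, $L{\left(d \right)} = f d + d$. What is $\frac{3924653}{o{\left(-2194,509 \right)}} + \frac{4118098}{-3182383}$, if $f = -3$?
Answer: $- \frac{14623607356367}{1649002669578} \approx -8.8681$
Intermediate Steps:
$L{\left(d \right)} = - 2 d$ ($L{\left(d \right)} = - 3 d + d = - 2 d$)
$o{\left(T,H \right)} = -4 - 2 H^{2}$ ($o{\left(T,H \right)} = H \left(- 2 H\right) - 4 = - 2 H^{2} - 4 = -4 - 2 H^{2}$)
$\frac{3924653}{o{\left(-2194,509 \right)}} + \frac{4118098}{-3182383} = \frac{3924653}{-4 - 2 \cdot 509^{2}} + \frac{4118098}{-3182383} = \frac{3924653}{-4 - 518162} + 4118098 \left(- \frac{1}{3182383}\right) = \frac{3924653}{-4 - 518162} - \frac{4118098}{3182383} = \frac{3924653}{-518166} - \frac{4118098}{3182383} = 3924653 \left(- \frac{1}{518166}\right) - \frac{4118098}{3182383} = - \frac{3924653}{518166} - \frac{4118098}{3182383} = - \frac{14623607356367}{1649002669578}$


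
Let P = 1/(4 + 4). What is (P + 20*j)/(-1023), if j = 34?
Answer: -5441/8184 ≈ -0.66483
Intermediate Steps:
P = ⅛ (P = 1/8 = ⅛ ≈ 0.12500)
(P + 20*j)/(-1023) = (⅛ + 20*34)/(-1023) = (⅛ + 680)*(-1/1023) = (5441/8)*(-1/1023) = -5441/8184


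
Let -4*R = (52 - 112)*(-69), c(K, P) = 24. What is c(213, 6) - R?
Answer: 1059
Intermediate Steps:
R = -1035 (R = -(52 - 112)*(-69)/4 = -(-15)*(-69) = -¼*4140 = -1035)
c(213, 6) - R = 24 - 1*(-1035) = 24 + 1035 = 1059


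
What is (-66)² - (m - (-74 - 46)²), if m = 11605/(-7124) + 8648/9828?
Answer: 25254762185/1346436 ≈ 18757.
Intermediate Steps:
m = -1008569/1346436 (m = 11605*(-1/7124) + 8648*(1/9828) = -11605/7124 + 2162/2457 = -1008569/1346436 ≈ -0.74907)
(-66)² - (m - (-74 - 46)²) = (-66)² - (-1008569/1346436 - (-74 - 46)²) = 4356 - (-1008569/1346436 - 1*(-120)²) = 4356 - (-1008569/1346436 - 1*14400) = 4356 - (-1008569/1346436 - 14400) = 4356 - 1*(-19389686969/1346436) = 4356 + 19389686969/1346436 = 25254762185/1346436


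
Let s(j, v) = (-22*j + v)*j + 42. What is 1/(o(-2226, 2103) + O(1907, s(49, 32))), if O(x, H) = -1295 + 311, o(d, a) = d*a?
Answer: -1/4682262 ≈ -2.1357e-7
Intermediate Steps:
o(d, a) = a*d
s(j, v) = 42 + j*(v - 22*j) (s(j, v) = (v - 22*j)*j + 42 = j*(v - 22*j) + 42 = 42 + j*(v - 22*j))
O(x, H) = -984
1/(o(-2226, 2103) + O(1907, s(49, 32))) = 1/(2103*(-2226) - 984) = 1/(-4681278 - 984) = 1/(-4682262) = -1/4682262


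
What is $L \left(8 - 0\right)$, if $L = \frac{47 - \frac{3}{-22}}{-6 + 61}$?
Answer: $\frac{4148}{605} \approx 6.8562$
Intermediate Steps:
$L = \frac{1037}{1210}$ ($L = \frac{47 - - \frac{3}{22}}{55} = \left(47 + \frac{3}{22}\right) \frac{1}{55} = \frac{1037}{22} \cdot \frac{1}{55} = \frac{1037}{1210} \approx 0.85703$)
$L \left(8 - 0\right) = \frac{1037 \left(8 - 0\right)}{1210} = \frac{1037 \left(8 + 0\right)}{1210} = \frac{1037}{1210} \cdot 8 = \frac{4148}{605}$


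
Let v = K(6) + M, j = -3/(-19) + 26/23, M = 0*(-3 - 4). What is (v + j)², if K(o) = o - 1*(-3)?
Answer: 20214016/190969 ≈ 105.85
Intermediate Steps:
K(o) = 3 + o (K(o) = o + 3 = 3 + o)
M = 0 (M = 0*(-7) = 0)
j = 563/437 (j = -3*(-1/19) + 26*(1/23) = 3/19 + 26/23 = 563/437 ≈ 1.2883)
v = 9 (v = (3 + 6) + 0 = 9 + 0 = 9)
(v + j)² = (9 + 563/437)² = (4496/437)² = 20214016/190969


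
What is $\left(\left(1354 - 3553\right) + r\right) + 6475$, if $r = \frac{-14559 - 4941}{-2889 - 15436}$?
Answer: $\frac{3135088}{733} \approx 4277.1$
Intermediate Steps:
$r = \frac{780}{733}$ ($r = - \frac{19500}{-18325} = \left(-19500\right) \left(- \frac{1}{18325}\right) = \frac{780}{733} \approx 1.0641$)
$\left(\left(1354 - 3553\right) + r\right) + 6475 = \left(\left(1354 - 3553\right) + \frac{780}{733}\right) + 6475 = \left(-2199 + \frac{780}{733}\right) + 6475 = - \frac{1611087}{733} + 6475 = \frac{3135088}{733}$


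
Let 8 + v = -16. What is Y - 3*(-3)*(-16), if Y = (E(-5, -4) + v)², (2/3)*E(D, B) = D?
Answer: 3393/4 ≈ 848.25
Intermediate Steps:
v = -24 (v = -8 - 16 = -24)
E(D, B) = 3*D/2
Y = 3969/4 (Y = ((3/2)*(-5) - 24)² = (-15/2 - 24)² = (-63/2)² = 3969/4 ≈ 992.25)
Y - 3*(-3)*(-16) = 3969/4 - 3*(-3)*(-16) = 3969/4 - (-9)*(-16) = 3969/4 - 1*144 = 3969/4 - 144 = 3393/4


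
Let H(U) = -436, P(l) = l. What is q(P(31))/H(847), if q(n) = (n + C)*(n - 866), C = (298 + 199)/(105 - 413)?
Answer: 1079655/19184 ≈ 56.279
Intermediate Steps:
C = -71/44 (C = 497/(-308) = 497*(-1/308) = -71/44 ≈ -1.6136)
q(n) = (-866 + n)*(-71/44 + n) (q(n) = (n - 71/44)*(n - 866) = (-71/44 + n)*(-866 + n) = (-866 + n)*(-71/44 + n))
q(P(31))/H(847) = (30743/22 + 31**2 - 38175/44*31)/(-436) = (30743/22 + 961 - 1183425/44)*(-1/436) = -1079655/44*(-1/436) = 1079655/19184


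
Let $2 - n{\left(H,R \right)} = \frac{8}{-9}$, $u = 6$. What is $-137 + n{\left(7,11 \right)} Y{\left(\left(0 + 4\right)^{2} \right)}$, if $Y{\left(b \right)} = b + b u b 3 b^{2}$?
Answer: $\frac{30670031}{9} \approx 3.4078 \cdot 10^{6}$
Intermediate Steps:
$n{\left(H,R \right)} = \frac{26}{9}$ ($n{\left(H,R \right)} = 2 - \frac{8}{-9} = 2 - 8 \left(- \frac{1}{9}\right) = 2 - - \frac{8}{9} = 2 + \frac{8}{9} = \frac{26}{9}$)
$Y{\left(b \right)} = b + 18 b^{4}$ ($Y{\left(b \right)} = b + b 6 b 3 b^{2} = b + 6 b b 3 b^{2} = b + 6 b^{2} \cdot 3 b^{2} = b + 18 b^{4}$)
$-137 + n{\left(7,11 \right)} Y{\left(\left(0 + 4\right)^{2} \right)} = -137 + \frac{26 \left(\left(0 + 4\right)^{2} + 18 \left(\left(0 + 4\right)^{2}\right)^{4}\right)}{9} = -137 + \frac{26 \left(4^{2} + 18 \left(4^{2}\right)^{4}\right)}{9} = -137 + \frac{26 \left(16 + 18 \cdot 16^{4}\right)}{9} = -137 + \frac{26 \left(16 + 18 \cdot 65536\right)}{9} = -137 + \frac{26 \left(16 + 1179648\right)}{9} = -137 + \frac{26}{9} \cdot 1179664 = -137 + \frac{30671264}{9} = \frac{30670031}{9}$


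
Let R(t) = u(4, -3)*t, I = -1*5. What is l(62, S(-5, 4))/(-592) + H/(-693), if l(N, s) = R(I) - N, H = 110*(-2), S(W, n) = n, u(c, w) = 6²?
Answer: 13543/18648 ≈ 0.72624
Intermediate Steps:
u(c, w) = 36
I = -5
H = -220
R(t) = 36*t
l(N, s) = -180 - N (l(N, s) = 36*(-5) - N = -180 - N)
l(62, S(-5, 4))/(-592) + H/(-693) = (-180 - 1*62)/(-592) - 220/(-693) = (-180 - 62)*(-1/592) - 220*(-1/693) = -242*(-1/592) + 20/63 = 121/296 + 20/63 = 13543/18648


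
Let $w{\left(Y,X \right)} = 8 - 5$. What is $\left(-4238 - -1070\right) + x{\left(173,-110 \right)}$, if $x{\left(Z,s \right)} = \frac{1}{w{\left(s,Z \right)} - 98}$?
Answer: $- \frac{300961}{95} \approx -3168.0$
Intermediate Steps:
$w{\left(Y,X \right)} = 3$
$x{\left(Z,s \right)} = - \frac{1}{95}$ ($x{\left(Z,s \right)} = \frac{1}{3 - 98} = \frac{1}{-95} = - \frac{1}{95}$)
$\left(-4238 - -1070\right) + x{\left(173,-110 \right)} = \left(-4238 - -1070\right) - \frac{1}{95} = \left(-4238 + 1070\right) - \frac{1}{95} = -3168 - \frac{1}{95} = - \frac{300961}{95}$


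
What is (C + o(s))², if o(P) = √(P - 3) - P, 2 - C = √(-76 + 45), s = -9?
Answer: (11 - I*√31 + 2*I*√3)² ≈ 116.57 - 46.281*I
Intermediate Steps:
C = 2 - I*√31 (C = 2 - √(-76 + 45) = 2 - √(-31) = 2 - I*√31 ≈ 2.0 - 5.5678*I)
o(P) = √(-3 + P) - P
(C + o(s))² = ((2 - I*√31) + (√(-3 - 9) - 1*(-9)))² = ((2 - I*√31) + (√(-12) + 9))² = ((2 - I*√31) + (2*I*√3 + 9))² = ((2 - I*√31) + (9 + 2*I*√3))² = (11 - I*√31 + 2*I*√3)²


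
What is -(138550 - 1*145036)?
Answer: 6486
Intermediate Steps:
-(138550 - 1*145036) = -(138550 - 145036) = -1*(-6486) = 6486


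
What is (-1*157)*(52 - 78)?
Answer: 4082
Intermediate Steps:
(-1*157)*(52 - 78) = -157*(-26) = 4082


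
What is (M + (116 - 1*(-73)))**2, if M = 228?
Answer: 173889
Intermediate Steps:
(M + (116 - 1*(-73)))**2 = (228 + (116 - 1*(-73)))**2 = (228 + (116 + 73))**2 = (228 + 189)**2 = 417**2 = 173889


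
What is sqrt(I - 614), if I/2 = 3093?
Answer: 2*sqrt(1393) ≈ 74.646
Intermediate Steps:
I = 6186 (I = 2*3093 = 6186)
sqrt(I - 614) = sqrt(6186 - 614) = sqrt(5572) = 2*sqrt(1393)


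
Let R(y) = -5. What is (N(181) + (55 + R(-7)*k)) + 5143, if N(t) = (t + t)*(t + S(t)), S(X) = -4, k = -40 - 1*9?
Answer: 69517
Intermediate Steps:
k = -49 (k = -40 - 9 = -49)
N(t) = 2*t*(-4 + t) (N(t) = (t + t)*(t - 4) = (2*t)*(-4 + t) = 2*t*(-4 + t))
(N(181) + (55 + R(-7)*k)) + 5143 = (2*181*(-4 + 181) + (55 - 5*(-49))) + 5143 = (2*181*177 + (55 + 245)) + 5143 = (64074 + 300) + 5143 = 64374 + 5143 = 69517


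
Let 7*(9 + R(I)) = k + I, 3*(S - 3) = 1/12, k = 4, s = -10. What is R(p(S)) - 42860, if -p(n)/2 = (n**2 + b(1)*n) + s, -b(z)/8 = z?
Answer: -27774103/648 ≈ -42861.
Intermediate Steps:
b(z) = -8*z
S = 109/36 (S = 3 + (1/3)/12 = 3 + (1/3)*(1/12) = 3 + 1/36 = 109/36 ≈ 3.0278)
p(n) = 20 - 2*n**2 + 16*n (p(n) = -2*((n**2 + (-8*1)*n) - 10) = -2*((n**2 - 8*n) - 10) = -2*(-10 + n**2 - 8*n) = 20 - 2*n**2 + 16*n)
R(I) = -59/7 + I/7 (R(I) = -9 + (4 + I)/7 = -9 + (4/7 + I/7) = -59/7 + I/7)
R(p(S)) - 42860 = (-59/7 + (20 - 2*(109/36)**2 + 16*(109/36))/7) - 42860 = (-59/7 + (20 - 2*11881/1296 + 436/9)/7) - 42860 = (-59/7 + (20 - 11881/648 + 436/9)/7) - 42860 = (-59/7 + (1/7)*(32471/648)) - 42860 = (-59/7 + 32471/4536) - 42860 = -823/648 - 42860 = -27774103/648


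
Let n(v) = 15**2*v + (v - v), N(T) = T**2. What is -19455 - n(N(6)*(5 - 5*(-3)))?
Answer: -181455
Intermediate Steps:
n(v) = 225*v (n(v) = 225*v + 0 = 225*v)
-19455 - n(N(6)*(5 - 5*(-3))) = -19455 - 225*6**2*(5 - 5*(-3)) = -19455 - 225*36*(5 + 15) = -19455 - 225*36*20 = -19455 - 225*720 = -19455 - 1*162000 = -19455 - 162000 = -181455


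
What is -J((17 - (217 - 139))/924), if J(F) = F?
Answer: 61/924 ≈ 0.066017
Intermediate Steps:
-J((17 - (217 - 139))/924) = -(17 - (217 - 139))/924 = -(17 - 1*78)/924 = -(17 - 78)/924 = -(-61)/924 = -1*(-61/924) = 61/924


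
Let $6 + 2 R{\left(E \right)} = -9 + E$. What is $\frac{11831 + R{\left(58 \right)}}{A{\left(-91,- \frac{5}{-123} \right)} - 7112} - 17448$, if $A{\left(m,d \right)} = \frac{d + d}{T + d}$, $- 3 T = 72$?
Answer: $- \frac{731457704939}{41918148} \approx -17450.0$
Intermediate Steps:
$T = -24$ ($T = \left(- \frac{1}{3}\right) 72 = -24$)
$R{\left(E \right)} = - \frac{15}{2} + \frac{E}{2}$ ($R{\left(E \right)} = -3 + \frac{-9 + E}{2} = -3 + \left(- \frac{9}{2} + \frac{E}{2}\right) = - \frac{15}{2} + \frac{E}{2}$)
$A{\left(m,d \right)} = \frac{2 d}{-24 + d}$ ($A{\left(m,d \right)} = \frac{d + d}{-24 + d} = \frac{2 d}{-24 + d}$)
$\frac{11831 + R{\left(58 \right)}}{A{\left(-91,- \frac{5}{-123} \right)} - 7112} - 17448 = \frac{11831 + \left(- \frac{15}{2} + \frac{1}{2} \cdot 58\right)}{\frac{2 \left(- \frac{5}{-123}\right)}{-24 - \frac{5}{-123}} - 7112} - 17448 = \frac{11831 + \left(- \frac{15}{2} + 29\right)}{\frac{2 \left(\left(-5\right) \left(- \frac{1}{123}\right)\right)}{-24 - - \frac{5}{123}} - 7112} - 17448 = \frac{11831 + \frac{43}{2}}{2 \cdot \frac{5}{123} \frac{1}{-24 + \frac{5}{123}} - 7112} - 17448 = \frac{23705}{2 \left(2 \cdot \frac{5}{123} \frac{1}{- \frac{2947}{123}} - 7112\right)} - 17448 = \frac{23705}{2 \left(2 \cdot \frac{5}{123} \left(- \frac{123}{2947}\right) - 7112\right)} - 17448 = \frac{23705}{2 \left(- \frac{10}{2947} - 7112\right)} - 17448 = \frac{23705}{2 \left(- \frac{20959074}{2947}\right)} - 17448 = \frac{23705}{2} \left(- \frac{2947}{20959074}\right) - 17448 = - \frac{69858635}{41918148} - 17448 = - \frac{731457704939}{41918148}$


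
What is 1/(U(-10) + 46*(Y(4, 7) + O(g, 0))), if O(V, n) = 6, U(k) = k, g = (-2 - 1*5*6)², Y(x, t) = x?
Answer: 1/450 ≈ 0.0022222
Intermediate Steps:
g = 1024 (g = (-2 - 5*6)² = (-2 - 30)² = (-32)² = 1024)
1/(U(-10) + 46*(Y(4, 7) + O(g, 0))) = 1/(-10 + 46*(4 + 6)) = 1/(-10 + 46*10) = 1/(-10 + 460) = 1/450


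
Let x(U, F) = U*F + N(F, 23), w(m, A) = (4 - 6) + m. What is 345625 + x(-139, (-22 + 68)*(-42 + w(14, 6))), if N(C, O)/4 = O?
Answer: 537537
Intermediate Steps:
w(m, A) = -2 + m
N(C, O) = 4*O
x(U, F) = 92 + F*U (x(U, F) = U*F + 4*23 = F*U + 92 = 92 + F*U)
345625 + x(-139, (-22 + 68)*(-42 + w(14, 6))) = 345625 + (92 + ((-22 + 68)*(-42 + (-2 + 14)))*(-139)) = 345625 + (92 + (46*(-42 + 12))*(-139)) = 345625 + (92 + (46*(-30))*(-139)) = 345625 + (92 - 1380*(-139)) = 345625 + (92 + 191820) = 345625 + 191912 = 537537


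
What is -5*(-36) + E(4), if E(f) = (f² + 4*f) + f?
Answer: 216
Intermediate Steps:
E(f) = f² + 5*f
-5*(-36) + E(4) = -5*(-36) + 4*(5 + 4) = 180 + 4*9 = 180 + 36 = 216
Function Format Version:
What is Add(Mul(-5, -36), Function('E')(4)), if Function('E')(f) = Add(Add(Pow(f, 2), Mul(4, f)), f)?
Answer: 216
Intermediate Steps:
Function('E')(f) = Add(Pow(f, 2), Mul(5, f))
Add(Mul(-5, -36), Function('E')(4)) = Add(Mul(-5, -36), Mul(4, Add(5, 4))) = Add(180, Mul(4, 9)) = Add(180, 36) = 216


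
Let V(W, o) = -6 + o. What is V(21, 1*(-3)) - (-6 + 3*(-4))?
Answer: 9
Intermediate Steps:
V(21, 1*(-3)) - (-6 + 3*(-4)) = (-6 + 1*(-3)) - (-6 + 3*(-4)) = (-6 - 3) - (-6 - 12) = -9 - 1*(-18) = -9 + 18 = 9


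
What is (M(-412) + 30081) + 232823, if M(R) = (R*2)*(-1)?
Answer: 263728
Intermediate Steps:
M(R) = -2*R (M(R) = (2*R)*(-1) = -2*R)
(M(-412) + 30081) + 232823 = (-2*(-412) + 30081) + 232823 = (824 + 30081) + 232823 = 30905 + 232823 = 263728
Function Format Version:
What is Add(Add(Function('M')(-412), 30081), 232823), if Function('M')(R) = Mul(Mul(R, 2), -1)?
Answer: 263728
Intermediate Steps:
Function('M')(R) = Mul(-2, R) (Function('M')(R) = Mul(Mul(2, R), -1) = Mul(-2, R))
Add(Add(Function('M')(-412), 30081), 232823) = Add(Add(Mul(-2, -412), 30081), 232823) = Add(Add(824, 30081), 232823) = Add(30905, 232823) = 263728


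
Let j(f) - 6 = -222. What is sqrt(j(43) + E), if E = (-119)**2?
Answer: sqrt(13945) ≈ 118.09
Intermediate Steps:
E = 14161
j(f) = -216 (j(f) = 6 - 222 = -216)
sqrt(j(43) + E) = sqrt(-216 + 14161) = sqrt(13945)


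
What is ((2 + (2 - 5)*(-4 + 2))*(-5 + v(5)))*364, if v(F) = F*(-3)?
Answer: -58240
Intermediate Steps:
v(F) = -3*F
((2 + (2 - 5)*(-4 + 2))*(-5 + v(5)))*364 = ((2 + (2 - 5)*(-4 + 2))*(-5 - 3*5))*364 = ((2 - 3*(-2))*(-5 - 15))*364 = ((2 + 6)*(-20))*364 = (8*(-20))*364 = -160*364 = -58240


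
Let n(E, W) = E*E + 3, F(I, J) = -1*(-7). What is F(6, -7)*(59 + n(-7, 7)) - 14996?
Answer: -14219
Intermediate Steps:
F(I, J) = 7
n(E, W) = 3 + E² (n(E, W) = E² + 3 = 3 + E²)
F(6, -7)*(59 + n(-7, 7)) - 14996 = 7*(59 + (3 + (-7)²)) - 14996 = 7*(59 + (3 + 49)) - 14996 = 7*(59 + 52) - 14996 = 7*111 - 14996 = 777 - 14996 = -14219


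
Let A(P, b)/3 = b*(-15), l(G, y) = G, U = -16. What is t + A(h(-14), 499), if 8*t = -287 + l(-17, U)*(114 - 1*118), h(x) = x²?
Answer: -179859/8 ≈ -22482.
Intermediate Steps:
A(P, b) = -45*b (A(P, b) = 3*(b*(-15)) = 3*(-15*b) = -45*b)
t = -219/8 (t = (-287 - 17*(114 - 1*118))/8 = (-287 - 17*(114 - 118))/8 = (-287 - 17*(-4))/8 = (-287 + 68)/8 = (⅛)*(-219) = -219/8 ≈ -27.375)
t + A(h(-14), 499) = -219/8 - 45*499 = -219/8 - 22455 = -179859/8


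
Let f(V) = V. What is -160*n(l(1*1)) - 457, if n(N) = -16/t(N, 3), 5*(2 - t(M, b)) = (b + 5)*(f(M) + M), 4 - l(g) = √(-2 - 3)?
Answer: -652193/1049 - 51200*I*√5/1049 ≈ -621.73 - 109.14*I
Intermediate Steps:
l(g) = 4 - I*√5 (l(g) = 4 - √(-2 - 3) = 4 - √(-5) = 4 - I*√5)
t(M, b) = 2 - 2*M*(5 + b)/5 (t(M, b) = 2 - (b + 5)*(M + M)/5 = 2 - (5 + b)*2*M/5 = 2 - 2*M*(5 + b)/5)
n(N) = -16/(2 - 16*N/5) (n(N) = -16/(2 - 2*N - ⅖*N*3) = -16/(2 - 2*N - 6*N/5) = -16/(2 - 16*N/5))
-160*n(l(1*1)) - 457 = -6400/(-5 + 8*(4 - I*√5)) - 457 = -6400/(-5 + (32 - 8*I*√5)) - 457 = -6400/(27 - 8*I*√5) - 457 = -457 - 6400/(27 - 8*I*√5)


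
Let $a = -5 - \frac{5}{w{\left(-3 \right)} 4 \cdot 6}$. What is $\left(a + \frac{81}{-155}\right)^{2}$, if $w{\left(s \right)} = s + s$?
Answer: $\frac{15003555121}{498182400} \approx 30.117$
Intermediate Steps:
$w{\left(s \right)} = 2 s$
$a = - \frac{715}{144}$ ($a = -5 - \frac{5}{2 \left(-3\right) 4 \cdot 6} = -5 - \frac{5}{\left(-6\right) 4 \cdot 6} = -5 - \frac{5}{\left(-24\right) 6} = -5 - \frac{5}{-144} = -5 - - \frac{5}{144} = -5 + \frac{5}{144} = - \frac{715}{144} \approx -4.9653$)
$\left(a + \frac{81}{-155}\right)^{2} = \left(- \frac{715}{144} + \frac{81}{-155}\right)^{2} = \left(- \frac{715}{144} + 81 \left(- \frac{1}{155}\right)\right)^{2} = \left(- \frac{715}{144} - \frac{81}{155}\right)^{2} = \left(- \frac{122489}{22320}\right)^{2} = \frac{15003555121}{498182400}$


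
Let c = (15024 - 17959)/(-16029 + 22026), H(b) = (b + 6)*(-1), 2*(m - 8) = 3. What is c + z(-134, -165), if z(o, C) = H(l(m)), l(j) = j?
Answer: -191777/11994 ≈ -15.989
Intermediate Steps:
m = 19/2 (m = 8 + (½)*3 = 8 + 3/2 = 19/2 ≈ 9.5000)
H(b) = -6 - b (H(b) = (6 + b)*(-1) = -6 - b)
c = -2935/5997 ≈ -0.48941
z(o, C) = -31/2 (z(o, C) = -6 - 1*19/2 = -6 - 19/2 = -31/2)
c + z(-134, -165) = -2935/5997 - 31/2 = -191777/11994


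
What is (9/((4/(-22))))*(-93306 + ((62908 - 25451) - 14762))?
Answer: 6990489/2 ≈ 3.4952e+6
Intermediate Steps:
(9/((4/(-22))))*(-93306 + ((62908 - 25451) - 14762)) = (9/((4*(-1/22))))*(-93306 + (37457 - 14762)) = (9/(-2/11))*(-93306 + 22695) = (9*(-11/2))*(-70611) = -99/2*(-70611) = 6990489/2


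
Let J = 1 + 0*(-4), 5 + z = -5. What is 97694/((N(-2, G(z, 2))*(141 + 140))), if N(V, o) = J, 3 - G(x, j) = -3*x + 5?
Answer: 97694/281 ≈ 347.67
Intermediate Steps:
z = -10 (z = -5 - 5 = -10)
J = 1 (J = 1 + 0 = 1)
G(x, j) = -2 + 3*x (G(x, j) = 3 - (-3*x + 5) = 3 - (5 - 3*x) = 3 + (-5 + 3*x) = -2 + 3*x)
N(V, o) = 1
97694/((N(-2, G(z, 2))*(141 + 140))) = 97694/((1*(141 + 140))) = 97694/((1*281)) = 97694/281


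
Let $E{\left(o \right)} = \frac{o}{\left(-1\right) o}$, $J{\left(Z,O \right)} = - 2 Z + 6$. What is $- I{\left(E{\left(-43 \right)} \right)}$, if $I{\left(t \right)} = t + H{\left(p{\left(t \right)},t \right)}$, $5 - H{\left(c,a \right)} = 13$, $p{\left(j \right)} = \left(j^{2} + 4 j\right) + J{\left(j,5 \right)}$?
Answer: $9$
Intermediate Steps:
$J{\left(Z,O \right)} = 6 - 2 Z$
$p{\left(j \right)} = 6 + j^{2} + 2 j$ ($p{\left(j \right)} = \left(j^{2} + 4 j\right) - \left(-6 + 2 j\right) = 6 + j^{2} + 2 j$)
$H{\left(c,a \right)} = -8$ ($H{\left(c,a \right)} = 5 - 13 = -8$)
$E{\left(o \right)} = -1$ ($E{\left(o \right)} = o \left(- \frac{1}{o}\right) = -1$)
$I{\left(t \right)} = -8 + t$ ($I{\left(t \right)} = t - 8 = -8 + t$)
$- I{\left(E{\left(-43 \right)} \right)} = - (-8 - 1) = \left(-1\right) \left(-9\right) = 9$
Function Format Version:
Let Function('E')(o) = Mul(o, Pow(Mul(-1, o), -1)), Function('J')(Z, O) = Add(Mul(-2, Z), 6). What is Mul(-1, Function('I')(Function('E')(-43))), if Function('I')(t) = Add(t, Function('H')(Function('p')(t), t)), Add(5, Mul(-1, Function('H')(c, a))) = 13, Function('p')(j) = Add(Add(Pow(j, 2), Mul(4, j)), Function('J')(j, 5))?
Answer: 9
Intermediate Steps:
Function('J')(Z, O) = Add(6, Mul(-2, Z))
Function('p')(j) = Add(6, Pow(j, 2), Mul(2, j)) (Function('p')(j) = Add(Add(Pow(j, 2), Mul(4, j)), Add(6, Mul(-2, j))) = Add(6, Pow(j, 2), Mul(2, j)))
Function('H')(c, a) = -8 (Function('H')(c, a) = Add(5, Mul(-1, 13)) = Add(5, -13) = -8)
Function('E')(o) = -1 (Function('E')(o) = Mul(o, Mul(-1, Pow(o, -1))) = -1)
Function('I')(t) = Add(-8, t) (Function('I')(t) = Add(t, -8) = Add(-8, t))
Mul(-1, Function('I')(Function('E')(-43))) = Mul(-1, Add(-8, -1)) = Mul(-1, -9) = 9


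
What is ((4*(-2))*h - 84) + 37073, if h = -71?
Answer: 37557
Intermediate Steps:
((4*(-2))*h - 84) + 37073 = ((4*(-2))*(-71) - 84) + 37073 = (-8*(-71) - 84) + 37073 = (568 - 84) + 37073 = 484 + 37073 = 37557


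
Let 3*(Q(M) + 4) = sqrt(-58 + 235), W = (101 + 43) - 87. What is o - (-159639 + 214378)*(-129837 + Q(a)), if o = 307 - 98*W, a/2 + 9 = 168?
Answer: 7107361220 - 54739*sqrt(177)/3 ≈ 7.1071e+9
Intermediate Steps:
a = 318 (a = -18 + 2*168 = -18 + 336 = 318)
W = 57 (W = 144 - 87 = 57)
o = -5279 (o = 307 - 98*57 = 307 - 5586 = -5279)
Q(M) = -4 + sqrt(177)/3 (Q(M) = -4 + sqrt(-58 + 235)/3 = -4 + sqrt(177)/3)
o - (-159639 + 214378)*(-129837 + Q(a)) = -5279 - (-159639 + 214378)*(-129837 + (-4 + sqrt(177)/3)) = -5279 - 54739*(-129841 + sqrt(177)/3) = -5279 - (-7107366499 + 54739*sqrt(177)/3) = -5279 + (7107366499 - 54739*sqrt(177)/3) = 7107361220 - 54739*sqrt(177)/3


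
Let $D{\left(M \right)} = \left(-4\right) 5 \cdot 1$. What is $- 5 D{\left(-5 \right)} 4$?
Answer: $400$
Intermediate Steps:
$D{\left(M \right)} = -20$ ($D{\left(M \right)} = \left(-20\right) 1 = -20$)
$- 5 D{\left(-5 \right)} 4 = \left(-5\right) \left(-20\right) 4 = 100 \cdot 4 = 400$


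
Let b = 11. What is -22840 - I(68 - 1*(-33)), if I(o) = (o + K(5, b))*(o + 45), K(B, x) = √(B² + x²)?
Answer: -37586 - 146*√146 ≈ -39350.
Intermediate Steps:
I(o) = (45 + o)*(o + √146) (I(o) = (o + √(5² + 11²))*(o + 45) = (o + √(25 + 121))*(45 + o) = (o + √146)*(45 + o) = (45 + o)*(o + √146))
-22840 - I(68 - 1*(-33)) = -22840 - ((68 - 1*(-33))² + 45*(68 - 1*(-33)) + 45*√146 + (68 - 1*(-33))*√146) = -22840 - ((68 + 33)² + 45*(68 + 33) + 45*√146 + (68 + 33)*√146) = -22840 - (101² + 45*101 + 45*√146 + 101*√146) = -22840 - (10201 + 4545 + 45*√146 + 101*√146) = -22840 - (14746 + 146*√146) = -22840 + (-14746 - 146*√146) = -37586 - 146*√146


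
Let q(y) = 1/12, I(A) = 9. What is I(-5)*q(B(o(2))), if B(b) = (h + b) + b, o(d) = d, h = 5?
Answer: 3/4 ≈ 0.75000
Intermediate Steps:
B(b) = 5 + 2*b (B(b) = (5 + b) + b = 5 + 2*b)
q(y) = 1/12
I(-5)*q(B(o(2))) = 9*(1/12) = 3/4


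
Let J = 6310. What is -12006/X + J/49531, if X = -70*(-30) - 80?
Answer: -290961493/50026310 ≈ -5.8162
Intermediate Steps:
X = 2020 (X = 2100 - 80 = 2020)
-12006/X + J/49531 = -12006/2020 + 6310/49531 = -12006*1/2020 + 6310*(1/49531) = -6003/1010 + 6310/49531 = -290961493/50026310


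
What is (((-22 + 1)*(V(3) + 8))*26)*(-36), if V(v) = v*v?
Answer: 334152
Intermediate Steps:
V(v) = v²
(((-22 + 1)*(V(3) + 8))*26)*(-36) = (((-22 + 1)*(3² + 8))*26)*(-36) = (-21*(9 + 8)*26)*(-36) = (-21*17*26)*(-36) = -357*26*(-36) = -9282*(-36) = 334152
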